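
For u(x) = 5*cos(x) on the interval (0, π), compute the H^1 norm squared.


||u||_{H^1(0,π)}^2 = 25*π

u'(x) = -5*sin(x).
Expand u² and (u')² and integrate term by term on (0, π), using: for integers n ≥ 1, ∫_0^π sin²(nx) dx = ∫_0^π cos²(nx) dx = π/2; for n ≠ n', ∫_0^π sin(nx)sin(n'x) dx = ∫_0^π cos(nx)cos(n'x) dx = 0; and by product-to-sum, ∫_0^π sin(nx)cos(n'x) dx = ½∫_0^π [sin((n+n')x) + sin((n−n')x)] dx, which is 0 when n+n' is even and 2n/(n²−n'²) when n+n' is odd (it need not vanish on (0, π)).
  u² squared terms: (5)²·∫cos(x)² dx = 25·π/2 = 25*π/2.
  So ∫_0^π u² dx = 25*π/2.
  (u')² squared terms: (-5)²·∫sin(x)² dx = 25·π/2 = 25*π/2.
  So ∫_0^π (u')² dx = 25*π/2.
||u||_{H^1}^2 = (25*π/2) + (25*π/2) = 25*π.


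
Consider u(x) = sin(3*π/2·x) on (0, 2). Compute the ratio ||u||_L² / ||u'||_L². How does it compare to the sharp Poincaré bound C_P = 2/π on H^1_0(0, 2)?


||u||_L² / ||u'||_L² = 2/(3*π) < C_P = 2/π.

u(x) = sin(3*π/2·x), so u'(x) = 3*π*cos(3*π*x/2)/2.
Writing u(x) = A·sin(kπx/L) with A = 1 and k = 3, use ∫_0^L sin²(kπx/L) dx = L/2 and ∫_0^L cos²(kπx/L) dx = L/2.
u² = 1·sin²(3*π/2·x) and (u')² = 9*π^2/4·cos²(3*π/2·x), and each of sin², cos² integrates to L/2 = 1 over (0, 2).
∫_0^2 u² dx = 1, so ||u||_L² = 1.
∫_0^2 (u')² dx = 9*π^2/4, so ||u'||_L² = 3*π/2.
Ratio ||u||_L² / ||u'||_L² = 2/(3*π).
Sharp Poincaré constant on H^1_0(0, 2) is C_P = L/π = 2/π, achieved by sin(π/2·x).
This is the k = 3 harmonic; the ratio L/(kπ) is strictly less than C_P = L/π, consistent with the sharp inequality ||u||_L² ≤ C_P ||u'||_L².


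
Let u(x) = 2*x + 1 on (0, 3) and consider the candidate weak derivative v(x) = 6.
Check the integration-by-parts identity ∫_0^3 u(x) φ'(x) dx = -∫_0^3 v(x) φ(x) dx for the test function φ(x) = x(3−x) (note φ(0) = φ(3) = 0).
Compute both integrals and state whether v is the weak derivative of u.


LHS = -9, RHS = -27. No, v is not the weak derivative of u.

u(x) = 2*x + 1, classical derivative u'(x) = 2.
φ(x) = x(3−x), so φ'(x) = 3 - 2*x.
Note φ(0) = φ(3) = 0, so the boundary term u·φ vanishes.
LHS = ∫_0^3 u(x) φ'(x) dx = ∫_0^3 (-4*x^2 + 4*x + 3) dx. Term by term:
  ∫_0^3 -4*x^2 dx = -36;  ∫_0^3 4*x dx = 18;  ∫_0^3 3 dx = 9.
Sum: -36 + 18 + 9 = -9.
So LHS = -9.
∫_0^3 v(x) φ(x) dx = ∫_0^3 (-6*x^2 + 18*x) dx. Term by term:
  ∫_0^3 -6*x^2 dx = -54;  ∫_0^3 18*x dx = 81.
Sum: -54 + 81 = 27.
So RHS = -∫_0^3 v(x) φ(x) dx = -27.
LHS − RHS = 18 ≠ 0, so the identity fails.
(For a valid weak derivative the identity must hold for EVERY test function, in particular this one. The failure shows v is NOT the weak derivative of u.)
Correct weak derivative would be u'(x) = 2.


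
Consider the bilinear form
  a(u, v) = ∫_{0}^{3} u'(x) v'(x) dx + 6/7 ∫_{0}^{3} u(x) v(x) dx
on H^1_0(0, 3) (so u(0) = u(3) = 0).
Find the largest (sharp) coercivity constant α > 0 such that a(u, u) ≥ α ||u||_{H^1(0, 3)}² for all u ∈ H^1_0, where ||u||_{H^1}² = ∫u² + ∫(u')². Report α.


α = (54/7 + π^2)/(9 + π^2)

Coercivity of a(·,·) on H^1_0(0, 3) means a(u, u) ≥ α ||u||_{H^1}² for every u ∈ H^1_0.
The interval has length L = 3, and Poincaré/coercivity depend only on L. Here a(u, u) = ∫(u')² + (6/7)·∫u².
Here 0 < c = 6/7 < 1. The condition a(u,u) ≥ α||u||_{H^1}² reads (1−α)∫(u')² ≥ (α−c)∫u². Any admissible α is ≤ 1 (rapidly oscillating u have ∫u²/∫(u')² → 0), and α = 1 would force 0 ≥ (1−c)∫u², impossible since c < 1; so 1−α > 0. By the sharp Poincaré inequality on H^1_0 of an interval of length L, ∫(u')² ≥ (π/L)²∫u² with equality for the first sine mode sin(π(x−x₀)/L) (x₀ the left endpoint), so the inequality holds for all u iff (1−α)(π/L)² ≥ α − c, i.e. α ≤ ((π/L)² + c)/((π/L)² + 1) = (1 + c(L/π)²)/(1 + (L/π)²). With (π/L)² = π^2/9 and c = 6/7, the largest admissible constant is α = ((π/L)² + c)/((π/L)² + 1).
Simplifying, α = (54/7 + π^2)/(9 + π^2).


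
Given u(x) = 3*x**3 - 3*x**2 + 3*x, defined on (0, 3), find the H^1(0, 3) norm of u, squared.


||u||_{H^1}^2 = 285471/70

The H^1 norm (squared) on an interval (0, L) is
  ||u||_{H^1}^2 = ∫_0^L u(x)^2 dx + ∫_0^L u'(x)^2 dx.
Compute u'(x) = 9*x**2 - 6*x + 3.
Then u(x)^2 = 9*x**6 - 18*x**5 + 27*x**4 - 18*x**3 + 9*x**2 and u'(x)^2 = 81*x**4 - 108*x**3 + 90*x**2 - 36*x + 9.
Integrate each monomial from 0 to 3 using ∫_0^3 c·x^n dx = c·3^(n+1)/(n+1):
  ∫_0^3 u(x)^2 dx = ∫_0^3 (9*x^6 - 18*x^5 + 27*x^4 - 18*x^3 + 9*x^2) dx. Term by term:
    ∫_0^3 9*x^6 dx = 19683/7;  ∫_0^3 -18*x^5 dx = -2187;  ∫_0^3 27*x^4 dx = 6561/5;
    ∫_0^3 -18*x^3 dx = -729/2;  ∫_0^3 9*x^2 dx = 81.
  Sum: 19683/7 − 2187 + 6561/5 − 729/2 + 81 = 115749/70.
  ∫_0^3 u'(x)^2 dx = ∫_0^3 (81*x^4 - 108*x^3 + 90*x^2 - 36*x + 9) dx. Term by term:
    ∫_0^3 81*x^4 dx = 19683/5;  ∫_0^3 -108*x^3 dx = -2187;  ∫_0^3 90*x^2 dx = 810;
    ∫_0^3 -36*x dx = -162;  ∫_0^3 9 dx = 27.
  Sum: 19683/5 − 2187 + 810 − 162 + 27 = 12123/5.
Adding: ||u||_{H^1}^2 = 115749/70 + 12123/5 = 285471/70.


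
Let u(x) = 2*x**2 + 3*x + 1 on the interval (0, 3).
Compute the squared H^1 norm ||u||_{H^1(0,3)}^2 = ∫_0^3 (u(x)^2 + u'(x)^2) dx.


||u||_{H^1}^2 = 4317/5

The H^1 norm (squared) on an interval (0, L) is
  ||u||_{H^1}^2 = ∫_0^L u(x)^2 dx + ∫_0^L u'(x)^2 dx.
Compute u'(x) = 4*x + 3.
Then u(x)^2 = 4*x**4 + 12*x**3 + 13*x**2 + 6*x + 1 and u'(x)^2 = 16*x**2 + 24*x + 9.
Integrate each monomial from 0 to 3 using ∫_0^3 c·x^n dx = c·3^(n+1)/(n+1):
  ∫_0^3 u(x)^2 dx = ∫_0^3 (4*x^4 + 12*x^3 + 13*x^2 + 6*x + 1) dx. Term by term:
    ∫_0^3 4*x^4 dx = 972/5;  ∫_0^3 12*x^3 dx = 243;  ∫_0^3 13*x^2 dx = 117;
    ∫_0^3 6*x dx = 27;  ∫_0^3 1 dx = 3.
  Sum: 972/5 + 243 + 117 + 27 + 3 = 2922/5.
  ∫_0^3 u'(x)^2 dx = ∫_0^3 (16*x^2 + 24*x + 9) dx. Term by term:
    ∫_0^3 16*x^2 dx = 144;  ∫_0^3 24*x dx = 108;  ∫_0^3 9 dx = 27.
  Sum: 144 + 108 + 27 = 279.
Adding: ||u||_{H^1}^2 = 2922/5 + 279 = 4317/5.


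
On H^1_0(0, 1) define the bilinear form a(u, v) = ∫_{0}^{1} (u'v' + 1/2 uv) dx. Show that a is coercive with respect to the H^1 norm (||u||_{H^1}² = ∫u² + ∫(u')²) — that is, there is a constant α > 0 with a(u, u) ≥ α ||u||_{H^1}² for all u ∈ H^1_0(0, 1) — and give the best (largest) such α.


α = (1/2 + π^2)/(1 + π^2)

Coercivity of a(·,·) on H^1_0(0, 1) means a(u, u) ≥ α ||u||_{H^1}² for every u ∈ H^1_0.
The interval has length L = 1, and Poincaré/coercivity depend only on L. Here a(u, u) = ∫(u')² + (1/2)·∫u².
Here 0 < c = 1/2 < 1. The condition a(u,u) ≥ α||u||_{H^1}² reads (1−α)∫(u')² ≥ (α−c)∫u². Any admissible α is ≤ 1 (rapidly oscillating u have ∫u²/∫(u')² → 0), and α = 1 would force 0 ≥ (1−c)∫u², impossible since c < 1; so 1−α > 0. By the sharp Poincaré inequality on H^1_0 of an interval of length L, ∫(u')² ≥ (π/L)²∫u² with equality for the first sine mode sin(π(x−x₀)/L) (x₀ the left endpoint), so the inequality holds for all u iff (1−α)(π/L)² ≥ α − c, i.e. α ≤ ((π/L)² + c)/((π/L)² + 1) = (1 + c(L/π)²)/(1 + (L/π)²). With (π/L)² = π^2 and c = 1/2, the largest admissible constant is α = ((π/L)² + c)/((π/L)² + 1).
Simplifying, α = (1/2 + π^2)/(1 + π^2).


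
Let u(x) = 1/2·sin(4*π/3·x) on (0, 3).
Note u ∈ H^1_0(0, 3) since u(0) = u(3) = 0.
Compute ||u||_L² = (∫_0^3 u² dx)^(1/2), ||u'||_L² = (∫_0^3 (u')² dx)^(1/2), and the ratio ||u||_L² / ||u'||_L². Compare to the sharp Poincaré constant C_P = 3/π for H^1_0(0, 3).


||u||_L² / ||u'||_L² = 3/(4*π) < C_P = 3/π.

u(x) = 1/2·sin(4*π/3·x), so u'(x) = 2*π*cos(4*π*x/3)/3.
Writing u(x) = A·sin(kπx/L) with A = 1/2 and k = 4, use ∫_0^L sin²(kπx/L) dx = L/2 and ∫_0^L cos²(kπx/L) dx = L/2.
u² = 1/4·sin²(4*π/3·x) and (u')² = 4*π^2/9·cos²(4*π/3·x), and each of sin², cos² integrates to L/2 = 3/2 over (0, 3).
∫_0^3 u² dx = 3/8, so ||u||_L² = sqrt(6)/4.
∫_0^3 (u')² dx = 2*π^2/3, so ||u'||_L² = sqrt(6)*π/3.
Ratio ||u||_L² / ||u'||_L² = 3/(4*π).
Sharp Poincaré constant on H^1_0(0, 3) is C_P = L/π = 3/π, achieved by sin(π/3·x).
This is the k = 4 harmonic; the ratio L/(kπ) is strictly less than C_P = L/π, consistent with the sharp inequality ||u||_L² ≤ C_P ||u'||_L².


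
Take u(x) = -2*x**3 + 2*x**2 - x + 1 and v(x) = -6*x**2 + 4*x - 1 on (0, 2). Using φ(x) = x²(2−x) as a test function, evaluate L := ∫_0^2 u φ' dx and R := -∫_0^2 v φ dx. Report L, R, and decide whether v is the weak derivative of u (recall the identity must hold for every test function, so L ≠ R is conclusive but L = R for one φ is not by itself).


LHS = 116/15, RHS = 116/15. Yes, v = u' weakly.

u(x) = -2*x**3 + 2*x**2 - x + 1, classical derivative u'(x) = -6*x**2 + 4*x - 1.
φ(x) = x²(2−x), so φ'(x) = x*(4 - 3*x).
Note φ(0) = φ(2) = 0, so the boundary term u·φ vanishes.
LHS = ∫_0^2 u(x) φ'(x) dx = ∫_0^2 (6*x^5 - 14*x^4 + 11*x^3 - 7*x^2 + 4*x) dx. Term by term:
  ∫_0^2 6*x^5 dx = 64;  ∫_0^2 -14*x^4 dx = -448/5;  ∫_0^2 11*x^3 dx = 44;
  ∫_0^2 -7*x^2 dx = -56/3;  ∫_0^2 4*x dx = 8.
Sum: 64 − 448/5 + 44 − 56/3 + 8 = 116/15.
So LHS = 116/15.
∫_0^2 v(x) φ(x) dx = ∫_0^2 (6*x^5 - 16*x^4 + 9*x^3 - 2*x^2) dx. Term by term:
  ∫_0^2 6*x^5 dx = 64;  ∫_0^2 -16*x^4 dx = -512/5;  ∫_0^2 9*x^3 dx = 36;
  ∫_0^2 -2*x^2 dx = -16/3.
Sum: 64 − 512/5 + 36 − 16/3 = -116/15.
So RHS = -∫_0^2 v(x) φ(x) dx = 116/15.
LHS = RHS, so the identity holds for this test φ.
Moreover u is smooth here and v(x) = u'(x) = -6*x**2 + 4*x - 1 pointwise, so the identity holds for every test function. Hence v is the weak derivative of u.


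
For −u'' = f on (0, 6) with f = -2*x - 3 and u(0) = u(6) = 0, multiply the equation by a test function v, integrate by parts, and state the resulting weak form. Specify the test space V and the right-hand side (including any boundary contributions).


V = H^1_0(0, 6) (so v(0) = v(6) = 0); weak form: ∫_0^6 u'v' dx = ∫_0^6 (-2*x - 3) v dx for all v ∈ V.

Multiply both sides by a test function v and integrate from 0 to 6:
  ∫_0^6 −u''(x) v(x) dx = ∫_0^6 f(x) v(x) dx.
Integrate the LHS by parts once:
  ∫_0^6 −u'' v dx = −[u'(x) v(x)]_0^6 + ∫_0^6 u'(x) v'(x) dx.
Thus ∫_0^6 u'(x) v'(x) dx = ∫_0^6 f(x) v(x) dx + [u'(x) v(x)]_0^6.
Choose V so that boundary terms are either known or forced to vanish.
u is Dirichlet: u(0) = u(6) = 0. Let V = H^1_0(0, 6); then v(0) = v(6) = 0, and [u' v]_0^6 = 0.
Weak formulation: find u (satisfying any essential BC) such that ∫_0^6 u'(x) v'(x) dx = ∫_0^6 f v dx for all v ∈ V.
Substituting f(x) = -2*x - 3, the right-hand side is ∫_0^6 (-2*x - 3) v dx.


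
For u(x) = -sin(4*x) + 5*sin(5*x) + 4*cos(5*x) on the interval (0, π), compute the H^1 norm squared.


||u||_{H^1(0,π)}^2 = 1664/9 + 1083*π/2

u'(x) = -20*sin(5*x) - 4*cos(4*x) + 25*cos(5*x).
Expand u² and (u')² and integrate term by term on (0, π), using: for integers n ≥ 1, ∫_0^π sin²(nx) dx = ∫_0^π cos²(nx) dx = π/2; for n ≠ n', ∫_0^π sin(nx)sin(n'x) dx = ∫_0^π cos(nx)cos(n'x) dx = 0; and by product-to-sum, ∫_0^π sin(nx)cos(n'x) dx = ½∫_0^π [sin((n+n')x) + sin((n−n')x)] dx, which is 0 when n+n' is even and 2n/(n²−n'²) when n+n' is odd (it need not vanish on (0, π)).
  u² squared terms: (-1)²·∫sin(4x)² dx = 1·π/2 = π/2;  (4)²·∫cos(5x)² dx = 16·π/2 = 8*π;  (5)²·∫sin(5x)² dx = 25·π/2 = 25*π/2.
  u² cross terms: 2·(-1)·(4)·∫sin(4x)·cos(5x) dx = -8·(-8/9) = 64/9;  2·(-1)·(5)·∫sin(4x)·sin(5x) dx = -10·(0) = 0;  2·(4)·(5)·∫cos(5x)·sin(5x) dx = 40·(0) = 0.
  So ∫_0^π u² dx = π/2 + 8*π + 25*π/2 + 64/9 + 0 + 0 = 64/9 + 21*π.
  (u')² squared terms: (-20)²·∫sin(5x)² dx = 400·π/2 = 200*π;  (-4)²·∫cos(4x)² dx = 16·π/2 = 8*π;  (25)²·∫cos(5x)² dx = 625·π/2 = 625*π/2.
  (u')² cross terms: 2·(-20)·(-4)·∫sin(5x)·cos(4x) dx = 160·(10/9) = 1600/9;  2·(-20)·(25)·∫sin(5x)·cos(5x) dx = -1000·(0) = 0;  2·(-4)·(25)·∫cos(4x)·cos(5x) dx = -200·(0) = 0.
  So ∫_0^π (u')² dx = 200*π + 8*π + 625*π/2 + 1600/9 + 0 + 0 = 1600/9 + 1041*π/2.
||u||_{H^1}^2 = (64/9 + 21*π) + (1600/9 + 1041*π/2) = 1664/9 + 1083*π/2.


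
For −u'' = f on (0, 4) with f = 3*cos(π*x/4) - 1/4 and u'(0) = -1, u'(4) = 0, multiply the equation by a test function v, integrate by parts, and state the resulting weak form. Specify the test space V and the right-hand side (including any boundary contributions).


V = H^1(0, 4) (v unrestricted at boundary; u is determined up to an additive constant); weak form: ∫_0^4 u'v' dx = ∫_0^4 (3*cos(π*x/4) - 1/4) v dx + v(0) for all v ∈ V.

Multiply both sides by a test function v and integrate from 0 to 4:
  ∫_0^4 −u''(x) v(x) dx = ∫_0^4 f(x) v(x) dx.
Integrate the LHS by parts once:
  ∫_0^4 −u'' v dx = −[u'(x) v(x)]_0^4 + ∫_0^4 u'(x) v'(x) dx.
Thus ∫_0^4 u'(x) v'(x) dx = ∫_0^4 f(x) v(x) dx + [u'(x) v(x)]_0^4.
Choose V so that boundary terms are either known or forced to vanish.
u has inhomogeneous Neumann u'(0) = -1, u'(4) = 0. [u' v]_0^4 = (0)·v(4) − (-1)·v(0) = v(0). Take V = H^1(0, 4); boundary term becomes part of RHS.
Weak formulation: find u (satisfying any essential BC) such that ∫_0^4 u'(x) v'(x) dx = ∫_0^4 f v dx + v(0) for all v ∈ V (Neumann data are natural BCs: they enter the RHS as boundary terms).
Substituting f(x) = 3*cos(π*x/4) - 1/4, the right-hand side is ∫_0^4 (3*cos(π*x/4) - 1/4) v dx + v(0).
Compatibility check (pure Neumann): taking v ≡ 1 ∈ V gives 0 = ∫_0^4 f dx + (0) − (-1), i.e. ∫_0^4 f dx must equal u'(0) − u'(4) = -1. Indeed ∫_0^4 (3*cos(π*x/4) - 1/4) dx = -1, so the data are compatible. The solution is then unique only up to an additive constant (fix it e.g. by requiring ∫_0^4 u dx = 0).


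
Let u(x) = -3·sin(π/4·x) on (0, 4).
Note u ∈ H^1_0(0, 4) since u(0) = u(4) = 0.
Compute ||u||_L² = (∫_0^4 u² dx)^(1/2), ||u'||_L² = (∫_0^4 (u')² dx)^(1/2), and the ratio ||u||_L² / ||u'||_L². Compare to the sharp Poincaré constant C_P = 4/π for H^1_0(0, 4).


||u||_L² / ||u'||_L² = 4/π = C_P.

u(x) = -3·sin(π/4·x), so u'(x) = -3*π*cos(π*x/4)/4.
Writing u(x) = A·sin(kπx/L) with A = -3 and k = 1, use ∫_0^L sin²(kπx/L) dx = L/2 and ∫_0^L cos²(kπx/L) dx = L/2.
u² = 9·sin²(π/4·x) and (u')² = 9*π^2/16·cos²(π/4·x), and each of sin², cos² integrates to L/2 = 2 over (0, 4).
∫_0^4 u² dx = 18, so ||u||_L² = 3*sqrt(2).
∫_0^4 (u')² dx = 9*π^2/8, so ||u'||_L² = 3*sqrt(2)*π/4.
Ratio ||u||_L² / ||u'||_L² = 4/π.
Sharp Poincaré constant on H^1_0(0, 4) is C_P = L/π = 4/π, achieved by sin(π/4·x).
This is the k = 1 eigenfunction (up to amplitude), so the ratio equals the sharp Poincaré constant exactly.


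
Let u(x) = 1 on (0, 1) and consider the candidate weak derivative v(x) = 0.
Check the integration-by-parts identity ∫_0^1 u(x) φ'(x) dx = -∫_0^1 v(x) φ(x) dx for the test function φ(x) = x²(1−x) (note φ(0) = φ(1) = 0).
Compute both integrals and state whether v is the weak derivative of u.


LHS = 0, RHS = 0. Yes, v = u' weakly.

u(x) = 1, classical derivative u'(x) = 0.
φ(x) = x²(1−x), so φ'(x) = x*(2 - 3*x).
Note φ(0) = φ(1) = 0, so the boundary term u·φ vanishes.
LHS = ∫_0^1 u(x) φ'(x) dx = ∫_0^1 (-3*x^2 + 2*x) dx. Term by term:
  ∫_0^1 -3*x^2 dx = -1;  ∫_0^1 2*x dx = 1.
Sum: -1 + 1 = 0.
So LHS = 0.
∫_0^1 v(x) φ(x) dx = ∫_0^1 (0) dx. Term by term:
  ∫_0^1 0 dx = 0.
So RHS = -∫_0^1 v(x) φ(x) dx = 0.
LHS = RHS, so the identity holds for this test φ.
Moreover u is smooth here and v(x) = u'(x) = 0 pointwise, so the identity holds for every test function. Hence v is the weak derivative of u.


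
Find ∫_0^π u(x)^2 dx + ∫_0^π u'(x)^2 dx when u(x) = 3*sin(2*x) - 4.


||u||_{H^1(0,π)}^2 = 77*π/2

u'(x) = 6*cos(2*x).
Expand u² and (u')² and integrate term by term on (0, π), using: for integers n ≥ 1, ∫_0^π sin²(nx) dx = ∫_0^π cos²(nx) dx = π/2; for n ≠ n', ∫_0^π sin(nx)sin(n'x) dx = ∫_0^π cos(nx)cos(n'x) dx = 0; and by product-to-sum, ∫_0^π sin(nx)cos(n'x) dx = ½∫_0^π [sin((n+n')x) + sin((n−n')x)] dx, which is 0 when n+n' is even and 2n/(n²−n'²) when n+n' is odd (it need not vanish on (0, π)). For the constant mode: ∫_0^π 1 dx = π, ∫_0^π cos(nx) dx = 0, ∫_0^π sin(nx) dx = (1−(−1)^n)/n.
  u² squared terms: (-4)²·∫1 dx = 16·π = 16*π;  (3)²·∫sin(2x)² dx = 9·π/2 = 9*π/2.
  u² cross terms: 2·(-4)·(3)·∫1·sin(2x) dx = -24·(0) = 0.
  So ∫_0^π u² dx = 16*π + 9*π/2 + 0 = 41*π/2.
  (u')² squared terms: (6)²·∫cos(2x)² dx = 36·π/2 = 18*π.
  So ∫_0^π (u')² dx = 18*π.
||u||_{H^1}^2 = (41*π/2) + (18*π) = 77*π/2.


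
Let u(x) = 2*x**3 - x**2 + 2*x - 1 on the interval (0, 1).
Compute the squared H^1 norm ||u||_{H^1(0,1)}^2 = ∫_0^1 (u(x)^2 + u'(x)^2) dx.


||u||_{H^1}^2 = 236/21

The H^1 norm (squared) on an interval (0, L) is
  ||u||_{H^1}^2 = ∫_0^L u(x)^2 dx + ∫_0^L u'(x)^2 dx.
Compute u'(x) = 6*x**2 - 2*x + 2.
Then u(x)^2 = 4*x**6 - 4*x**5 + 9*x**4 - 8*x**3 + 6*x**2 - 4*x + 1 and u'(x)^2 = 36*x**4 - 24*x**3 + 28*x**2 - 8*x + 4.
Integrate each monomial from 0 to 1 using ∫_0^1 c·x^n dx = c·1^(n+1)/(n+1):
  ∫_0^1 u(x)^2 dx = ∫_0^1 (4*x^6 - 4*x^5 + 9*x^4 - 8*x^3 + 6*x^2 - 4*x + 1) dx. Term by term:
    ∫_0^1 4*x^6 dx = 4/7;  ∫_0^1 -4*x^5 dx = -2/3;  ∫_0^1 9*x^4 dx = 9/5;
    ∫_0^1 -8*x^3 dx = -2;  ∫_0^1 6*x^2 dx = 2;  ∫_0^1 -4*x dx = -2;
    ∫_0^1 1 dx = 1.
  Sum: 4/7 − 2/3 + 9/5 − 2 + 2 − 2 + 1 = 74/105.
  ∫_0^1 u'(x)^2 dx = ∫_0^1 (36*x^4 - 24*x^3 + 28*x^2 - 8*x + 4) dx. Term by term:
    ∫_0^1 36*x^4 dx = 36/5;  ∫_0^1 -24*x^3 dx = -6;  ∫_0^1 28*x^2 dx = 28/3;
    ∫_0^1 -8*x dx = -4;  ∫_0^1 4 dx = 4.
  Sum: 36/5 − 6 + 28/3 − 4 + 4 = 158/15.
Adding: ||u||_{H^1}^2 = 74/105 + 158/15 = 236/21.


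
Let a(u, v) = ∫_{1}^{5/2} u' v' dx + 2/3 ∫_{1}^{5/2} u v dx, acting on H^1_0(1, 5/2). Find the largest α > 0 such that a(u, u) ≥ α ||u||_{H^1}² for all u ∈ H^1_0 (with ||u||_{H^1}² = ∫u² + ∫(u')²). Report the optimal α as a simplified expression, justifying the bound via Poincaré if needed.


α = 2*(3 + 2*π^2)/(9 + 4*π^2)

Coercivity of a(·,·) on H^1_0(1, 5/2) means a(u, u) ≥ α ||u||_{H^1}² for every u ∈ H^1_0.
The interval has length L = 3/2, and Poincaré/coercivity depend only on L. Here a(u, u) = ∫(u')² + (2/3)·∫u².
Here 0 < c = 2/3 < 1. The condition a(u,u) ≥ α||u||_{H^1}² reads (1−α)∫(u')² ≥ (α−c)∫u². Any admissible α is ≤ 1 (rapidly oscillating u have ∫u²/∫(u')² → 0), and α = 1 would force 0 ≥ (1−c)∫u², impossible since c < 1; so 1−α > 0. By the sharp Poincaré inequality on H^1_0 of an interval of length L, ∫(u')² ≥ (π/L)²∫u² with equality for the first sine mode sin(π(x−x₀)/L) (x₀ the left endpoint), so the inequality holds for all u iff (1−α)(π/L)² ≥ α − c, i.e. α ≤ ((π/L)² + c)/((π/L)² + 1) = (1 + c(L/π)²)/(1 + (L/π)²). With (π/L)² = 4*π^2/9 and c = 2/3, the largest admissible constant is α = ((π/L)² + c)/((π/L)² + 1).
Simplifying, α = 2*(3 + 2*π^2)/(9 + 4*π^2).


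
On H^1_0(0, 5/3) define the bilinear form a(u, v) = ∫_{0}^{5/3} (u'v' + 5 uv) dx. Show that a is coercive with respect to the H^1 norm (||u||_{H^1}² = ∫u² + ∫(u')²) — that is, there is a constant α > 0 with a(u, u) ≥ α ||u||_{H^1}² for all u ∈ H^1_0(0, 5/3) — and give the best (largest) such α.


α = 1

Coercivity of a(·,·) on H^1_0(0, 5/3) means a(u, u) ≥ α ||u||_{H^1}² for every u ∈ H^1_0.
The interval has length L = 5/3, and Poincaré/coercivity depend only on L. Here a(u, u) = ∫(u')² + (5)·∫u².
Here c = 5 ≥ 1, so a(u,u) = ∫(u')² + c∫u² ≥ ∫(u')² + ∫u² = ||u||_{H^1}², i.e. α = 1 works. No larger α is possible: a(u,u) ≥ α||u||_{H^1}² means (1−α)∫(u')² ≥ (α−c)∫u², and for the modes u_n = sin(nπ(x−x₀)/L) (x₀ the left endpoint) one has ∫u_n²/∫(u_n')² = (L/(nπ))² → 0, so a(u_n,u_n)/||u_n||_{H^1}² → 1. Hence the optimal constant is α = 1.
Therefore α = 1.


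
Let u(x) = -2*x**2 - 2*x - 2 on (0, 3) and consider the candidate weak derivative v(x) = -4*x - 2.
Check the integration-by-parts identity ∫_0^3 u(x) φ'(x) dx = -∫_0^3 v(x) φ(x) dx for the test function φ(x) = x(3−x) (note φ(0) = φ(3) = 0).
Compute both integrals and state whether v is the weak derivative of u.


LHS = 36, RHS = 36. Yes, v = u' weakly.

u(x) = -2*x**2 - 2*x - 2, classical derivative u'(x) = -4*x - 2.
φ(x) = x(3−x), so φ'(x) = 3 - 2*x.
Note φ(0) = φ(3) = 0, so the boundary term u·φ vanishes.
LHS = ∫_0^3 u(x) φ'(x) dx = ∫_0^3 (4*x^3 - 2*x^2 - 2*x - 6) dx. Term by term:
  ∫_0^3 4*x^3 dx = 81;  ∫_0^3 -2*x^2 dx = -18;  ∫_0^3 -2*x dx = -9;
  ∫_0^3 -6 dx = -18.
Sum: 81 − 18 − 9 − 18 = 36.
So LHS = 36.
∫_0^3 v(x) φ(x) dx = ∫_0^3 (4*x^3 - 10*x^2 - 6*x) dx. Term by term:
  ∫_0^3 4*x^3 dx = 81;  ∫_0^3 -10*x^2 dx = -90;  ∫_0^3 -6*x dx = -27.
Sum: 81 − 90 − 27 = -36.
So RHS = -∫_0^3 v(x) φ(x) dx = 36.
LHS = RHS, so the identity holds for this test φ.
Moreover u is smooth here and v(x) = u'(x) = -4*x - 2 pointwise, so the identity holds for every test function. Hence v is the weak derivative of u.


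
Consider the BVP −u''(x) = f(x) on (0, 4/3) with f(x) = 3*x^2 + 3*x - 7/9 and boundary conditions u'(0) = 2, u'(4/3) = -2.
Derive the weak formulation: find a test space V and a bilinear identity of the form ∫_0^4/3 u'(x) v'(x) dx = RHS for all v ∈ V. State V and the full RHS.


V = H^1(0, 4/3) (v unrestricted at boundary; u is determined up to an additive constant); weak form: ∫_0^4/3 u'v' dx = ∫_0^4/3 (3*x^2 + 3*x - 7/9) v dx − 2·v(4/3) − 2·v(0) for all v ∈ V.

Multiply both sides by a test function v and integrate from 0 to 4/3:
  ∫_0^4/3 −u''(x) v(x) dx = ∫_0^4/3 f(x) v(x) dx.
Integrate the LHS by parts once:
  ∫_0^4/3 −u'' v dx = −[u'(x) v(x)]_0^4/3 + ∫_0^4/3 u'(x) v'(x) dx.
Thus ∫_0^4/3 u'(x) v'(x) dx = ∫_0^4/3 f(x) v(x) dx + [u'(x) v(x)]_0^4/3.
Choose V so that boundary terms are either known or forced to vanish.
u has inhomogeneous Neumann u'(0) = 2, u'(4/3) = -2. [u' v]_0^4/3 = (-2)·v(4/3) − (2)·v(0) = − 2·v(4/3) − 2·v(0). Take V = H^1(0, 4/3); boundary term becomes part of RHS.
Weak formulation: find u (satisfying any essential BC) such that ∫_0^4/3 u'(x) v'(x) dx = ∫_0^4/3 f v dx − 2·v(4/3) − 2·v(0) for all v ∈ V (Neumann data are natural BCs: they enter the RHS as boundary terms).
Substituting f(x) = 3*x^2 + 3*x - 7/9, the right-hand side is ∫_0^4/3 (3*x^2 + 3*x - 7/9) v dx − 2·v(4/3) − 2·v(0).
Compatibility check (pure Neumann): taking v ≡ 1 ∈ V gives 0 = ∫_0^4/3 f dx + (-2) − (2), i.e. ∫_0^4/3 f dx must equal u'(0) − u'(4/3) = 4. Indeed ∫_0^4/3 (3*x^2 + 3*x - 7/9) dx = 4, so the data are compatible. The solution is then unique only up to an additive constant (fix it e.g. by requiring ∫_0^4/3 u dx = 0).


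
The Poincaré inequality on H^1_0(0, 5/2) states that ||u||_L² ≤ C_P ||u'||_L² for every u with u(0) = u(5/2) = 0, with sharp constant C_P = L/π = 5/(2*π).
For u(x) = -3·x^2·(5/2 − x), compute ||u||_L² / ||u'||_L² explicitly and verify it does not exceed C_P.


||u||_L² / ||u'||_L² = 5*sqrt(14)/28 < C_P = 5/(2*π).

u(x) = -3·x^2·(5/2 − x), so u'(x) = 3*x*(3*x - 5).
u(x) = -3·x^2·(5/2 − x) vanishes at x = 0 and x = 5/2, so u ∈ H^1_0(0, 5/2). Differentiate via the product rule and integrate the resulting polynomials term by term.
  ∫_0^5/2 u² dx = ∫_0^5/2 (9*x^6 - 45*x^5 + 225*x^4/4) dx. Term by term:
    ∫_0^5/2 9*x^6 dx = 703125/896;  ∫_0^5/2 -45*x^5 dx = -234375/128;  ∫_0^5/2 225*x^4/4 dx = 140625/128.
  Sum: 703125/896 − 234375/128 + 140625/128 = 46875/896.
  ∫_0^5/2 (u')² dx = ∫_0^5/2 (81*x^4 - 270*x^3 + 225*x^2) dx. Term by term:
    ∫_0^5/2 81*x^4 dx = 50625/32;  ∫_0^5/2 -270*x^3 dx = -84375/32;  ∫_0^5/2 225*x^2 dx = 9375/8.
  Sum: 50625/32 − 84375/32 + 9375/8 = 1875/16.
∫_0^5/2 u² dx = 46875/896, so ||u||_L² = 125*sqrt(42)/112.
∫_0^5/2 (u')² dx = 1875/16, so ||u'||_L² = 25*sqrt(3)/4.
Ratio ||u||_L² / ||u'||_L² = 5*sqrt(14)/28.
Sharp Poincaré constant on H^1_0(0, 5/2) is C_P = L/π = 5/(2*π), achieved by sin(2*π/5·x).
A polynomial bump cannot attain the sharp Poincaré constant (only the first sine eigenfunction does), so the ratio is strictly less than C_P, consistent with ||u||_L² ≤ C_P ||u'||_L².


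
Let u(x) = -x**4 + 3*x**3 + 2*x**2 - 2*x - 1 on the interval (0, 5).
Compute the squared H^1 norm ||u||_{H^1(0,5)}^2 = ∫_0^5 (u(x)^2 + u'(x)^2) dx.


||u||_{H^1}^2 = 1802375/36

The H^1 norm (squared) on an interval (0, L) is
  ||u||_{H^1}^2 = ∫_0^L u(x)^2 dx + ∫_0^L u'(x)^2 dx.
Compute u'(x) = -4*x**3 + 9*x**2 + 4*x - 2.
Then u(x)^2 = x**8 - 6*x**7 + 5*x**6 + 16*x**5 - 6*x**4 - 14*x**3 + 4*x + 1 and u'(x)^2 = 16*x**6 - 72*x**5 + 49*x**4 + 88*x**3 - 20*x**2 - 16*x + 4.
Integrate each monomial from 0 to 5 using ∫_0^5 c·x^n dx = c·5^(n+1)/(n+1):
  ∫_0^5 u(x)^2 dx = ∫_0^5 (x^8 - 6*x^7 + 5*x^6 + 16*x^5 - 6*x^4 - 14*x^3 + 4*x + 1) dx. Term by term:
    ∫_0^5 x^8 dx = 1953125/9;  ∫_0^5 -6*x^7 dx = -1171875/4;  ∫_0^5 5*x^6 dx = 390625/7;
    ∫_0^5 16*x^5 dx = 125000/3;  ∫_0^5 -6*x^4 dx = -3750;  ∫_0^5 -14*x^3 dx = -4375/2;
    ∫_0^5 4*x dx = 50;  ∫_0^5 1 dx = 5.
  Sum: 1953125/9 − 1171875/4 + 390625/7 + 125000/3 − 3750 − 4375/2 + 50 + 5 = 3939485/252.
  ∫_0^5 u'(x)^2 dx = ∫_0^5 (16*x^6 - 72*x^5 + 49*x^4 + 88*x^3 - 20*x^2 - 16*x + 4) dx. Term by term:
    ∫_0^5 16*x^6 dx = 1250000/7;  ∫_0^5 -72*x^5 dx = -187500;  ∫_0^5 49*x^4 dx = 30625;
    ∫_0^5 88*x^3 dx = 13750;  ∫_0^5 -20*x^2 dx = -2500/3;  ∫_0^5 -16*x dx = -200;
    ∫_0^5 4 dx = 20.
  Sum: 1250000/7 − 187500 + 30625 + 13750 − 2500/3 − 200 + 20 = 723095/21.
Adding: ||u||_{H^1}^2 = 3939485/252 + 723095/21 = 1802375/36.


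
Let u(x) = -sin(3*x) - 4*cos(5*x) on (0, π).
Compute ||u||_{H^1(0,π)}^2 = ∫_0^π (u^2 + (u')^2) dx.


||u||_{H^1(0,π)}^2 = 213*π

u'(x) = 20*sin(5*x) - 3*cos(3*x).
Expand u² and (u')² and integrate term by term on (0, π), using: for integers n ≥ 1, ∫_0^π sin²(nx) dx = ∫_0^π cos²(nx) dx = π/2; for n ≠ n', ∫_0^π sin(nx)sin(n'x) dx = ∫_0^π cos(nx)cos(n'x) dx = 0; and by product-to-sum, ∫_0^π sin(nx)cos(n'x) dx = ½∫_0^π [sin((n+n')x) + sin((n−n')x)] dx, which is 0 when n+n' is even and 2n/(n²−n'²) when n+n' is odd (it need not vanish on (0, π)).
  u² squared terms: (-1)²·∫sin(3x)² dx = 1·π/2 = π/2;  (-4)²·∫cos(5x)² dx = 16·π/2 = 8*π.
  u² cross terms: 2·(-1)·(-4)·∫sin(3x)·cos(5x) dx = 8·(0) = 0.
  So ∫_0^π u² dx = π/2 + 8*π + 0 = 17*π/2.
  (u')² squared terms: (-3)²·∫cos(3x)² dx = 9·π/2 = 9*π/2;  (20)²·∫sin(5x)² dx = 400·π/2 = 200*π.
  (u')² cross terms: 2·(-3)·(20)·∫cos(3x)·sin(5x) dx = -120·(0) = 0.
  So ∫_0^π (u')² dx = 9*π/2 + 200*π + 0 = 409*π/2.
||u||_{H^1}^2 = (17*π/2) + (409*π/2) = 213*π.


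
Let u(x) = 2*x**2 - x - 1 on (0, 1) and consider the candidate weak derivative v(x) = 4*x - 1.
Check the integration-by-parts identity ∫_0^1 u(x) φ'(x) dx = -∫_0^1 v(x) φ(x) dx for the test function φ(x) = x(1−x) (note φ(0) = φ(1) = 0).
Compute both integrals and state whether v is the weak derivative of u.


LHS = -1/6, RHS = -1/6. Yes, v = u' weakly.

u(x) = 2*x**2 - x - 1, classical derivative u'(x) = 4*x - 1.
φ(x) = x(1−x), so φ'(x) = 1 - 2*x.
Note φ(0) = φ(1) = 0, so the boundary term u·φ vanishes.
LHS = ∫_0^1 u(x) φ'(x) dx = ∫_0^1 (-4*x^3 + 4*x^2 + x - 1) dx. Term by term:
  ∫_0^1 -4*x^3 dx = -1;  ∫_0^1 4*x^2 dx = 4/3;  ∫_0^1 x dx = 1/2;
  ∫_0^1 -1 dx = -1.
Sum: -1 + 4/3 + 1/2 − 1 = -1/6.
So LHS = -1/6.
∫_0^1 v(x) φ(x) dx = ∫_0^1 (-4*x^3 + 5*x^2 - x) dx. Term by term:
  ∫_0^1 -4*x^3 dx = -1;  ∫_0^1 5*x^2 dx = 5/3;  ∫_0^1 -x dx = -1/2.
Sum: -1 + 5/3 − 1/2 = 1/6.
So RHS = -∫_0^1 v(x) φ(x) dx = -1/6.
LHS = RHS, so the identity holds for this test φ.
Moreover u is smooth here and v(x) = u'(x) = 4*x - 1 pointwise, so the identity holds for every test function. Hence v is the weak derivative of u.


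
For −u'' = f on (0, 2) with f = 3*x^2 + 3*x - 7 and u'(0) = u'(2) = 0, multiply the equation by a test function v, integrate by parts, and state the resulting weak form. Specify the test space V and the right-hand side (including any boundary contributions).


V = H^1(0, 2) (no boundary constraint on v; u is determined up to an additive constant); weak form: ∫_0^2 u'v' dx = ∫_0^2 (3*x^2 + 3*x - 7) v dx for all v ∈ V.

Multiply both sides by a test function v and integrate from 0 to 2:
  ∫_0^2 −u''(x) v(x) dx = ∫_0^2 f(x) v(x) dx.
Integrate the LHS by parts once:
  ∫_0^2 −u'' v dx = −[u'(x) v(x)]_0^2 + ∫_0^2 u'(x) v'(x) dx.
Thus ∫_0^2 u'(x) v'(x) dx = ∫_0^2 f(x) v(x) dx + [u'(x) v(x)]_0^2.
Choose V so that boundary terms are either known or forced to vanish.
u has homogeneous Neumann: u'(0) = u'(2) = 0. So [u' v]_0^2 = 0·v(2) − 0·v(0) = 0 for any v; take V = H^1(0, 2).
Weak formulation: find u (satisfying any essential BC) such that ∫_0^2 u'(x) v'(x) dx = ∫_0^2 f v dx for all v ∈ V (homogeneous Neumann, so boundary terms vanish).
Substituting f(x) = 3*x^2 + 3*x - 7, the right-hand side is ∫_0^2 (3*x^2 + 3*x - 7) v dx.
Compatibility check (pure Neumann): taking v ≡ 1 ∈ V gives 0 = ∫_0^2 f dx + (0) − (0), i.e. ∫_0^2 f dx must equal u'(0) − u'(2) = 0. Indeed ∫_0^2 (3*x^2 + 3*x - 7) dx = 0, so the data are compatible. The solution is then unique only up to an additive constant (fix it e.g. by requiring ∫_0^2 u dx = 0).


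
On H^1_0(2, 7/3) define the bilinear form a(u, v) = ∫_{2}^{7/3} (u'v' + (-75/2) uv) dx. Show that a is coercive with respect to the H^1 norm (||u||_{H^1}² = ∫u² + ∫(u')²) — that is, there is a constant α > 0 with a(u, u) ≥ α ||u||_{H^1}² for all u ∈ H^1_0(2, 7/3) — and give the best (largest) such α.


α = 3*(-25 + 6*π^2)/(2*(1 + 9*π^2))

Coercivity of a(·,·) on H^1_0(2, 7/3) means a(u, u) ≥ α ||u||_{H^1}² for every u ∈ H^1_0.
The interval has length L = 1/3, and Poincaré/coercivity depend only on L. Here a(u, u) = ∫(u')² + (-75/2)·∫u².
Here c = -75/2 < 0 with |c| < (π/L)² = 9*π^2, so coercivity still holds. The condition a(u,u) ≥ α||u||_{H^1}² reads (1−α)∫(u')² ≥ (α−c)∫u². Any admissible α is ≤ 1 (rapidly oscillating u have ∫u²/∫(u')² → 0), and α = 1 would force 0 ≥ (1−c)∫u², impossible since c < 1; so 1−α > 0. By the sharp Poincaré inequality on H^1_0 of an interval of length L, ∫(u')² ≥ (π/L)²∫u² with equality for the first sine mode sin(π(x−x₀)/L) (x₀ the left endpoint), so the inequality holds for all u iff (1−α)(π/L)² ≥ α − c, i.e. α ≤ ((π/L)² + c)/((π/L)² + 1) = (1 + c(L/π)²)/(1 + (L/π)²). (Direct route, valid since c ≤ 0: Poincaré gives c∫u² ≥ c(L/π)²∫(u')², so a(u,u) ≥ (1 + c(L/π)²)∫(u')², while ||u||_{H^1}² ≤ (1 + (L/π)²)∫(u')²; dividing yields the same α.) With (π/L)² = 9*π^2 and c = -75/2, the largest admissible constant is α = ((π/L)² + c)/((π/L)² + 1).
Simplifying, α = 3*(-25 + 6*π^2)/(2*(1 + 9*π^2)).


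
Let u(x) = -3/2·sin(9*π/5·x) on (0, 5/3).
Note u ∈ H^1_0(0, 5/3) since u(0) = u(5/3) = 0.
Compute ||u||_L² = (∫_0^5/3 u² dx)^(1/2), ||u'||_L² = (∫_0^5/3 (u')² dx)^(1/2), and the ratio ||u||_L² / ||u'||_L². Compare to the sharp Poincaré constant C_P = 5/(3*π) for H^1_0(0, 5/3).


||u||_L² / ||u'||_L² = 5/(9*π) < C_P = 5/(3*π).

u(x) = -3/2·sin(9*π/5·x), so u'(x) = -27*π*cos(9*π*x/5)/10.
Writing u(x) = A·sin(kπx/L) with A = -3/2 and k = 3, use ∫_0^L sin²(kπx/L) dx = L/2 and ∫_0^L cos²(kπx/L) dx = L/2.
u² = 9/4·sin²(9*π/5·x) and (u')² = 729*π^2/100·cos²(9*π/5·x), and each of sin², cos² integrates to L/2 = 5/6 over (0, 5/3).
∫_0^5/3 u² dx = 15/8, so ||u||_L² = sqrt(30)/4.
∫_0^5/3 (u')² dx = 243*π^2/40, so ||u'||_L² = 9*sqrt(30)*π/20.
Ratio ||u||_L² / ||u'||_L² = 5/(9*π).
Sharp Poincaré constant on H^1_0(0, 5/3) is C_P = L/π = 5/(3*π), achieved by sin(3*π/5·x).
This is the k = 3 harmonic; the ratio L/(kπ) is strictly less than C_P = L/π, consistent with the sharp inequality ||u||_L² ≤ C_P ||u'||_L².


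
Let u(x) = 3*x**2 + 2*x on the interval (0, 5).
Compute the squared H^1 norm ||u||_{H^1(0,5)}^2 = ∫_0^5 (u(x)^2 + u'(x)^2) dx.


||u||_{H^1}^2 = 28460/3

The H^1 norm (squared) on an interval (0, L) is
  ||u||_{H^1}^2 = ∫_0^L u(x)^2 dx + ∫_0^L u'(x)^2 dx.
Compute u'(x) = 6*x + 2.
Then u(x)^2 = 9*x**4 + 12*x**3 + 4*x**2 and u'(x)^2 = 36*x**2 + 24*x + 4.
Integrate each monomial from 0 to 5 using ∫_0^5 c·x^n dx = c·5^(n+1)/(n+1):
  ∫_0^5 u(x)^2 dx = ∫_0^5 (9*x^4 + 12*x^3 + 4*x^2) dx. Term by term:
    ∫_0^5 9*x^4 dx = 5625;  ∫_0^5 12*x^3 dx = 1875;  ∫_0^5 4*x^2 dx = 500/3.
  Sum: 5625 + 1875 + 500/3 = 23000/3.
  ∫_0^5 u'(x)^2 dx = ∫_0^5 (36*x^2 + 24*x + 4) dx. Term by term:
    ∫_0^5 36*x^2 dx = 1500;  ∫_0^5 24*x dx = 300;  ∫_0^5 4 dx = 20.
  Sum: 1500 + 300 + 20 = 1820.
Adding: ||u||_{H^1}^2 = 23000/3 + 1820 = 28460/3.


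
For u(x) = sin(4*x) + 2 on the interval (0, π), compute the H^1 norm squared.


||u||_{H^1(0,π)}^2 = 25*π/2

u'(x) = 4*cos(4*x).
Expand u² and (u')² and integrate term by term on (0, π), using: for integers n ≥ 1, ∫_0^π sin²(nx) dx = ∫_0^π cos²(nx) dx = π/2; for n ≠ n', ∫_0^π sin(nx)sin(n'x) dx = ∫_0^π cos(nx)cos(n'x) dx = 0; and by product-to-sum, ∫_0^π sin(nx)cos(n'x) dx = ½∫_0^π [sin((n+n')x) + sin((n−n')x)] dx, which is 0 when n+n' is even and 2n/(n²−n'²) when n+n' is odd (it need not vanish on (0, π)). For the constant mode: ∫_0^π 1 dx = π, ∫_0^π cos(nx) dx = 0, ∫_0^π sin(nx) dx = (1−(−1)^n)/n.
  u² squared terms: (2)²·∫1 dx = 4·π = 4*π;  (1)²·∫sin(4x)² dx = 1·π/2 = π/2.
  u² cross terms: 2·(2)·(1)·∫1·sin(4x) dx = 4·(0) = 0.
  So ∫_0^π u² dx = 4*π + π/2 + 0 = 9*π/2.
  (u')² squared terms: (4)²·∫cos(4x)² dx = 16·π/2 = 8*π.
  So ∫_0^π (u')² dx = 8*π.
||u||_{H^1}^2 = (9*π/2) + (8*π) = 25*π/2.


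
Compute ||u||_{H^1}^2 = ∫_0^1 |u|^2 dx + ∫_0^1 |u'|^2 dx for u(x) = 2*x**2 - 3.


||u||_{H^1}^2 = 167/15

The H^1 norm (squared) on an interval (0, L) is
  ||u||_{H^1}^2 = ∫_0^L u(x)^2 dx + ∫_0^L u'(x)^2 dx.
Compute u'(x) = 4*x.
Then u(x)^2 = 4*x**4 - 12*x**2 + 9 and u'(x)^2 = 16*x**2.
Integrate each monomial from 0 to 1 using ∫_0^1 c·x^n dx = c·1^(n+1)/(n+1):
  ∫_0^1 u(x)^2 dx = ∫_0^1 (4*x^4 - 12*x^2 + 9) dx. Term by term:
    ∫_0^1 4*x^4 dx = 4/5;  ∫_0^1 -12*x^2 dx = -4;  ∫_0^1 9 dx = 9.
  Sum: 4/5 − 4 + 9 = 29/5.
  ∫_0^1 u'(x)^2 dx = ∫_0^1 (16*x^2) dx. Term by term:
    ∫_0^1 16*x^2 dx = 16/3.
Adding: ||u||_{H^1}^2 = 29/5 + 16/3 = 167/15.


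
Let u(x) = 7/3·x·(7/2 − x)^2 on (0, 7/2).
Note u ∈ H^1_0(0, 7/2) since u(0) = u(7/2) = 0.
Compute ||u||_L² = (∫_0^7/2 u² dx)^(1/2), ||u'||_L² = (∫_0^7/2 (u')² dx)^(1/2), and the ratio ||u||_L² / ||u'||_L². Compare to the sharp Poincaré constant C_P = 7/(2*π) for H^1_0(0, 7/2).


||u||_L² / ||u'||_L² = sqrt(14)/4 < C_P = 7/(2*π).

u(x) = 7/3·x·(7/2 − x)^2, so u'(x) = 7*x^2 - 98*x/3 + 343/12.
u(x) = 7/3·x·(7/2 − x)^2 vanishes at x = 0 and x = 7/2, so u ∈ H^1_0(0, 7/2). Differentiate via the product rule and integrate the resulting polynomials term by term.
  ∫_0^7/2 u² dx = ∫_0^7/2 (49*x^6/9 - 686*x^5/9 + 2401*x^4/6 - 16807*x^3/18 + 117649*x^2/144) dx. Term by term:
    ∫_0^7/2 49*x^6/9 dx = 5764801/1152;  ∫_0^7/2 -686*x^5/9 dx = -40353607/1728;  ∫_0^7/2 2401*x^4/6 dx = 40353607/960;
    ∫_0^7/2 -16807*x^3/18 dx = -40353607/1152;  ∫_0^7/2 117649*x^2/144 dx = 40353607/3456.
  Sum: 5764801/1152 − 40353607/1728 + 40353607/960 − 40353607/1152 + 40353607/3456 = 5764801/17280.
  ∫_0^7/2 (u')² dx = ∫_0^7/2 (49*x^4 - 1372*x^3/3 + 26411*x^2/18 - 16807*x/9 + 117649/144) dx. Term by term:
    ∫_0^7/2 49*x^4 dx = 823543/160;  ∫_0^7/2 -1372*x^3/3 dx = -823543/48;  ∫_0^7/2 26411*x^2/18 dx = 9058973/432;
    ∫_0^7/2 -16807*x/9 dx = -823543/72;  ∫_0^7/2 117649/144 dx = 823543/288.
  Sum: 823543/160 − 823543/48 + 9058973/432 − 823543/72 + 823543/288 = 823543/2160.
∫_0^7/2 u² dx = 5764801/17280, so ||u||_L² = 2401*sqrt(30)/720.
∫_0^7/2 (u')² dx = 823543/2160, so ||u'||_L² = 343*sqrt(105)/180.
Ratio ||u||_L² / ||u'||_L² = sqrt(14)/4.
Sharp Poincaré constant on H^1_0(0, 7/2) is C_P = L/π = 7/(2*π), achieved by sin(2*π/7·x).
A polynomial bump cannot attain the sharp Poincaré constant (only the first sine eigenfunction does), so the ratio is strictly less than C_P, consistent with ||u||_L² ≤ C_P ||u'||_L².


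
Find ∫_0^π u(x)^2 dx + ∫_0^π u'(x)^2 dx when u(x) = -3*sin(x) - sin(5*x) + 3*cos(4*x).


||u||_{H^1(0,π)}^2 = -1088/15 + 197*π/2

u'(x) = -12*sin(4*x) - 3*cos(x) - 5*cos(5*x).
Expand u² and (u')² and integrate term by term on (0, π), using: for integers n ≥ 1, ∫_0^π sin²(nx) dx = ∫_0^π cos²(nx) dx = π/2; for n ≠ n', ∫_0^π sin(nx)sin(n'x) dx = ∫_0^π cos(nx)cos(n'x) dx = 0; and by product-to-sum, ∫_0^π sin(nx)cos(n'x) dx = ½∫_0^π [sin((n+n')x) + sin((n−n')x)] dx, which is 0 when n+n' is even and 2n/(n²−n'²) when n+n' is odd (it need not vanish on (0, π)).
  u² squared terms: (-1)²·∫sin(5x)² dx = 1·π/2 = π/2;  (-3)²·∫sin(x)² dx = 9·π/2 = 9*π/2;  (3)²·∫cos(4x)² dx = 9·π/2 = 9*π/2.
  u² cross terms: 2·(-1)·(-3)·∫sin(5x)·sin(x) dx = 6·(0) = 0;  2·(-1)·(3)·∫sin(5x)·cos(4x) dx = -6·(10/9) = -20/3;  2·(-3)·(3)·∫sin(x)·cos(4x) dx = -18·(-2/15) = 12/5.
  So ∫_0^π u² dx = π/2 + 9*π/2 + 9*π/2 + 0 − 20/3 + 12/5 = -64/15 + 19*π/2.
  (u')² squared terms: (-12)²·∫sin(4x)² dx = 144·π/2 = 72*π;  (-5)²·∫cos(5x)² dx = 25·π/2 = 25*π/2;  (-3)²·∫cos(x)² dx = 9·π/2 = 9*π/2.
  (u')² cross terms: 2·(-12)·(-5)·∫sin(4x)·cos(5x) dx = 120·(-8/9) = -320/3;  2·(-12)·(-3)·∫sin(4x)·cos(x) dx = 72·(8/15) = 192/5;  2·(-5)·(-3)·∫cos(5x)·cos(x) dx = 30·(0) = 0.
  So ∫_0^π (u')² dx = 72*π + 25*π/2 + 9*π/2 − 320/3 + 192/5 + 0 = -1024/15 + 89*π.
||u||_{H^1}^2 = (-64/15 + 19*π/2) + (-1024/15 + 89*π) = -1088/15 + 197*π/2.


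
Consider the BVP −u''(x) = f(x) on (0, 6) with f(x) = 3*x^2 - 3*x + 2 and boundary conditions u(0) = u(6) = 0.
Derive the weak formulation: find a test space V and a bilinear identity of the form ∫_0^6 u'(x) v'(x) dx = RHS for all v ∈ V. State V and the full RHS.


V = H^1_0(0, 6) (so v(0) = v(6) = 0); weak form: ∫_0^6 u'v' dx = ∫_0^6 (3*x^2 - 3*x + 2) v dx for all v ∈ V.

Multiply both sides by a test function v and integrate from 0 to 6:
  ∫_0^6 −u''(x) v(x) dx = ∫_0^6 f(x) v(x) dx.
Integrate the LHS by parts once:
  ∫_0^6 −u'' v dx = −[u'(x) v(x)]_0^6 + ∫_0^6 u'(x) v'(x) dx.
Thus ∫_0^6 u'(x) v'(x) dx = ∫_0^6 f(x) v(x) dx + [u'(x) v(x)]_0^6.
Choose V so that boundary terms are either known or forced to vanish.
u is Dirichlet: u(0) = u(6) = 0. Let V = H^1_0(0, 6); then v(0) = v(6) = 0, and [u' v]_0^6 = 0.
Weak formulation: find u (satisfying any essential BC) such that ∫_0^6 u'(x) v'(x) dx = ∫_0^6 f v dx for all v ∈ V.
Substituting f(x) = 3*x^2 - 3*x + 2, the right-hand side is ∫_0^6 (3*x^2 - 3*x + 2) v dx.


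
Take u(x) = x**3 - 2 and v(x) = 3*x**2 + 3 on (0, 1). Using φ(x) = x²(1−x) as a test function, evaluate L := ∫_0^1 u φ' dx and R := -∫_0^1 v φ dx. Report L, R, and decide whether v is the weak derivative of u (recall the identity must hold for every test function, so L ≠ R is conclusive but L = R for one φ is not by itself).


LHS = -1/10, RHS = -7/20. No, v is not the weak derivative of u.

u(x) = x**3 - 2, classical derivative u'(x) = 3*x**2.
φ(x) = x²(1−x), so φ'(x) = x*(2 - 3*x).
Note φ(0) = φ(1) = 0, so the boundary term u·φ vanishes.
LHS = ∫_0^1 u(x) φ'(x) dx = ∫_0^1 (-3*x^5 + 2*x^4 + 6*x^2 - 4*x) dx. Term by term:
  ∫_0^1 -3*x^5 dx = -1/2;  ∫_0^1 2*x^4 dx = 2/5;  ∫_0^1 6*x^2 dx = 2;
  ∫_0^1 -4*x dx = -2.
Sum: -1/2 + 2/5 + 2 − 2 = -1/10.
So LHS = -1/10.
∫_0^1 v(x) φ(x) dx = ∫_0^1 (-3*x^5 + 3*x^4 - 3*x^3 + 3*x^2) dx. Term by term:
  ∫_0^1 -3*x^5 dx = -1/2;  ∫_0^1 3*x^4 dx = 3/5;  ∫_0^1 -3*x^3 dx = -3/4;
  ∫_0^1 3*x^2 dx = 1.
Sum: -1/2 + 3/5 − 3/4 + 1 = 7/20.
So RHS = -∫_0^1 v(x) φ(x) dx = -7/20.
LHS − RHS = 1/4 ≠ 0, so the identity fails.
(For a valid weak derivative the identity must hold for EVERY test function, in particular this one. The failure shows v is NOT the weak derivative of u.)
Correct weak derivative would be u'(x) = 3*x**2.
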